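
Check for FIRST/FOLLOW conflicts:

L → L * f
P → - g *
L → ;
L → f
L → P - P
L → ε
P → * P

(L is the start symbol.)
Nullable non-terminals: L.
FIRST sets used below: FIRST(L) = { '*', '-', ';', 'f', ε }, FIRST(P) = { '*', '-' }

L: nullable alternative(s) L → ε; FOLLOW(L) = { $, '*' }
  L → L * f: FIRST \ {ε} = { '*', '-', ';', 'f' } — overlaps FOLLOW(L) on { '*' }: CONFLICT
  L → ;: FIRST \ {ε} = { ';' } — disjoint from FOLLOW(L)
  L → f: FIRST \ {ε} = { 'f' } — disjoint from FOLLOW(L)
  L → P - P: FIRST \ {ε} = { '*', '-' } — overlaps FOLLOW(L) on { '*' }: CONFLICT
  L → ε: FIRST \ {ε} = { } — this is the only nullable alternative, skip

P has no nullable alternative, so no FIRST/FOLLOW check is needed there.

So the grammar has 2 FIRST/FOLLOW conflicts (marked CONFLICT above).

Answer: Yes. L → L '*' f with FOLLOW(L) on { '*' }; L → P '-' P with FOLLOW(L) on { '*' }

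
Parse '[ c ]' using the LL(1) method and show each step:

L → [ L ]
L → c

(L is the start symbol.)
LL(1) parsing maintains a stack (initially the start symbol over $) and the input. At each step: if the stack top is a terminal, match it against the current input token; if it is a non-terminal N, replace it with the RHS of M[N, lookahead] (the unique production whose predict set contains the lookahead).

Stack is shown with the top on the left.

Stack    Input    Action
------------------------
L $      [ c ] $  output L → [ L ]
[ L ] $  [ c ] $  match '['
L ] $    c ] $    output L → c
c ] $    c ] $    match 'c'
] $      ] $      match ']'
$        $        accept

The string is accepted.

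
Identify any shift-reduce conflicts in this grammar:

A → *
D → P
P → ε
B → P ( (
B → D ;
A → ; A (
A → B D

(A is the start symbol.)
Yes — I0: [P → .] vs [A → . *]; I2: [P → .] vs [A → . *]; I6: [D → P .] vs [B → P . ( (]

Augment with A' → A and build the canonical LR(0) collection (I0 = CLOSURE({[A' → . A]}), then GOTO on every symbol after a dot until no new states appear). It has 14 states:
  I0: { [A → . *], [A → . ; A (], [A → . B D], [A' → . A], [B → . D ;], [B → . P ( (], [D → . P], [P → .] }  — shift, reduce
  I1: { [A → * .] }  — reduce
  I2: { [A → . *], [A → . ; A (], [A → . B D], [A → ; . A (], [B → . D ;], [B → . P ( (], [D → . P], [P → .] }  — shift, reduce
  I3: { [A' → A .] }  — accept
  I4: { [A → B . D], [D → . P], [P → .] }  — reduce
  I5: { [B → D . ;] }  — shift
  I6: { [B → P . ( (], [D → P .] }  — shift, reduce
  I7: { [B → P ( . (] }  — shift
  I8: { [B → P ( ( .] }  — reduce
  I9: { [B → D ; .] }  — reduce
  I10: { [A → B D .] }  — reduce
  I11: { [D → P .] }  — reduce
  I12: { [A → ; A . (] }  — shift
  I13: { [A → ; A ( .] }  — reduce

I0 contains reduce item [P → .] and shift items [A → . *], [A → . ; A (] — shift-reduce conflict.
I2 contains reduce item [P → .] and shift items [A → . *], [A → . ; A (] — shift-reduce conflict.
I6 contains reduce item [D → P .] and shift item [B → P . ( (] — shift-reduce conflict.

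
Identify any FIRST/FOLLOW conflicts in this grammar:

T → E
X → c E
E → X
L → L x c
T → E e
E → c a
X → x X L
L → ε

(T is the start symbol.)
Yes. L → L x c with FOLLOW(L) on { 'x' }

Nullable non-terminals: L.
FIRST sets used below: FIRST(L) = { 'x', ε }

L: nullable alternative(s) L → ε; FOLLOW(L) = { $, 'e', 'x' }
  L → L x c: FIRST \ {ε} = { 'x' } — overlaps FOLLOW(L) on { 'x' }: CONFLICT
  L → ε: FIRST \ {ε} = { } — this is the only nullable alternative, skip

E, T, X have no nullable alternative, so no FIRST/FOLLOW check is needed there.

So the grammar has 1 FIRST/FOLLOW conflict (marked CONFLICT above).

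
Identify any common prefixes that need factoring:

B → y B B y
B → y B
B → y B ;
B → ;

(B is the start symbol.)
Yes, B has productions with common prefix 'y B'

Left-factoring is needed when two productions for the same non-terminal
share a common prefix on the right-hand side.

Productions for B:
  B → y B B y
  B → y B
  B → y B ;
  B → ;

Found common prefix 'y B' in productions for B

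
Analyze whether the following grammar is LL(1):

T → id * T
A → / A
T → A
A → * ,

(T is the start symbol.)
Yes, the grammar is LL(1).

A grammar is LL(1) if for each non-terminal N with multiple productions, the predict sets of those productions are pairwise disjoint, where PREDICT(N → α) = (FIRST(α) \ {ε}) ∪ (FOLLOW(N) if α ⇒* ε).

Relevant sets:
  FIRST(A) = { '*', '/' }

For T:
  PREDICT(T → id '*' T) = { 'id' }
  PREDICT(T → A) = { '*', '/' }
For A:
  PREDICT(A → '/' A) = { '/' }
  PREDICT(A → '*' ',') = { '*' }

All predict sets are disjoint. The grammar IS LL(1).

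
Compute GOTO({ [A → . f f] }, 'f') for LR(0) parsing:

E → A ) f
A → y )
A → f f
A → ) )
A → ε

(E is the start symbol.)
{ [A → f . f] }

GOTO(I, 'f') = CLOSURE({ [A → αX.β] : [A → α.Xβ] ∈ I, X = 'f' })

Items with dot before 'f', with the dot advanced:
  [A → . f f] → [A → f . f]
Closure adds nothing (no advanced item has the dot before a non-terminal).

GOTO = { [A → f . f] }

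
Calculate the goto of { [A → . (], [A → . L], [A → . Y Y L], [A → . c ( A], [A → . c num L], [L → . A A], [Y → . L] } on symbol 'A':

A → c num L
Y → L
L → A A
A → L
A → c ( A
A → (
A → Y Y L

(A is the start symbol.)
{ [A → . (], [A → . L], [A → . Y Y L], [A → . c ( A], [A → . c num L], [L → . A A], [L → A . A], [Y → . L] }

GOTO(I, 'A') = CLOSURE({ [A → αX.β] : [A → α.Xβ] ∈ I, X = 'A' })

Items with dot before 'A', with the dot advanced:
  [L → . A A] → [L → A . A]
Closure of the advanced items:
  [L → A . A] has the dot before A: add [A → . c num L], [A → . L], [A → . c ( A], [A → . (], [A → . Y Y L]
  [A → . L] has the dot before L: add [L → . A A]
  [A → . Y Y L] has the dot before Y: add [Y → . L]

GOTO = { [A → . (], [A → . L], [A → . Y Y L], [A → . c ( A], [A → . c num L], [L → . A A], [L → A . A], [Y → . L] }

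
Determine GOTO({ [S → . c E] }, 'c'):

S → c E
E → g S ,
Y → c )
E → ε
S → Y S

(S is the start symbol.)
{ [E → . g S ,], [E → .], [S → c . E] }

GOTO(I, 'c') = CLOSURE({ [A → αX.β] : [A → α.Xβ] ∈ I, X = 'c' })

Items with dot before 'c', with the dot advanced:
  [S → . c E] → [S → c . E]
Closure of the advanced items:
  [S → c . E] has the dot before E: add [E → . g S ,], [E → .]

GOTO = { [E → . g S ,], [E → .], [S → c . E] }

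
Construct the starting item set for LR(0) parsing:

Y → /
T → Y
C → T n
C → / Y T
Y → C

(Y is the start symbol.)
{ [C → . / Y T], [C → . T n], [T → . Y], [Y → . /], [Y → . C], [Y' → . Y] }

First, augment the grammar with Y' → Y
I₀ = CLOSURE({ [Y' → . Y] }):
  [Y' → . Y] has the dot before Y: add [Y → . /], [Y → . C]
  [Y → . C] has the dot before C: add [C → . T n], [C → . / Y T]
  [C → . T n] has the dot before T: add [T → . Y]
No further items can be added.

I₀ = { [C → . / Y T], [C → . T n], [T → . Y], [Y → . /], [Y → . C], [Y' → . Y] }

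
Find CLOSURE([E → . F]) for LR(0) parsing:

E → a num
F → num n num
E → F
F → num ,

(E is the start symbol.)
{ [E → . F], [F → . num ,], [F → . num n num] }

Start with: [E → . F]
  [E → . F] has the dot before F: add [F → . num n num], [F → . num ,]
No further items can be added.

CLOSURE = { [E → . F], [F → . num ,], [F → . num n num] }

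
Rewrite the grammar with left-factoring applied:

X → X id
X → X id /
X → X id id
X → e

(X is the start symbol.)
X → X id X'
X' → ε
X' → /
X' → id
X → e

Left-factoring transforms A → αβ₁ | αβ₂ into A → αA' and A' → β₁ | β₂
(α is the longest common prefix among the alternatives). Repeat until
no nonterminal has two alternatives with a common prefix.

Round 1: X has alternatives sharing prefix 'X id'. Introduce X': X → X id X'
  Add: X' → ε
  Add: X' → /
  Add: X' → id

No remaining common prefixes — done.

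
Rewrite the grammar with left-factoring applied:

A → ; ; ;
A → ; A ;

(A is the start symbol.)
A → ; A'
A' → ; ;
A' → A ;

Left-factoring transforms A → αβ₁ | αβ₂ into A → αA' and A' → β₁ | β₂
(α is the longest common prefix among the alternatives). Repeat until
no nonterminal has two alternatives with a common prefix.

Round 1: A has alternatives sharing prefix ';'. Introduce A': A → ; A'
  Add: A' → ; ;
  Add: A' → A ;

No remaining common prefixes — done.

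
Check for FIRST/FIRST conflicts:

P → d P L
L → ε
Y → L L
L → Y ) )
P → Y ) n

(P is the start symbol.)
No FIRST/FIRST conflicts.

A FIRST/FIRST conflict occurs when two productions N → α and N → β for the same non-terminal have FIRST(α) ∩ FIRST(β) ≠ ∅ (with ε ∈ FIRST of a nullable right-hand side, so two nullable alternatives also conflict).

FIRST sets of the non-terminals at (or reachable through a nullable prefix from) the front of some alternative:
  FIRST(Y) = { ')', ε }

Productions for P:
  P → d P L: FIRST = { 'd' }
  P → Y ) n: FIRST = { ')' }
Productions for L:
  L → ε: FIRST = { ε }
  L → Y ) ): FIRST = { ')' }
Y has only one production, so no FIRST/FIRST conflict is possible there.

All alternatives of each non-terminal have pairwise disjoint FIRST sets.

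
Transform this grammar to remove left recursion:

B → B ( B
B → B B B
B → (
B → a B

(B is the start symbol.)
B is directly left-recursive. The standard transformation for
  A → A α₁ | ... | A α_m | β₁ | ... | β_n
is
  A  → β₁ A' | ... | β_n A'
  A' → α₁ A' | ... | α_m A' | ε

B → ( becomes B → ( B'
B → a B becomes B → a B B'
B → B ( B becomes B' → ( B B'
B → B B B becomes B' → B B B'
Add B' → ε

Resulting grammar:
B → ( B'
B → a B B'
B' → ( B B'
B' → B B B'
B' → ε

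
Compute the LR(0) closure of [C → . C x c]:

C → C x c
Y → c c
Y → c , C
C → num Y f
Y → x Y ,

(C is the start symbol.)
{ [C → . C x c], [C → . num Y f] }

To compute CLOSURE, for each item [A → α.Bβ] where B is a non-terminal, add [B → .γ] for all productions B → γ; repeat for the newly added items until nothing changes.

Start with: [C → . C x c]
  [C → . C x c] has the dot before C: add [C → . num Y f]
No further items can be added.

CLOSURE = { [C → . C x c], [C → . num Y f] }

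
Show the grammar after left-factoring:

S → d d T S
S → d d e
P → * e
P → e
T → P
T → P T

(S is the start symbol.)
S → d d S'
S' → T S
S' → e
P → * e
P → e
T → P T'
T' → ε
T' → T

Left-factoring transforms A → αβ₁ | αβ₂ into A → αA' and A' → β₁ | β₂
(α is the longest common prefix among the alternatives). Repeat until
no nonterminal has two alternatives with a common prefix.

Round 1: S has alternatives sharing prefix 'd d'. Introduce S': S → d d S'
  Add: S' → T S
  Add: S' → e

Round 2: T has alternatives sharing prefix 'P'. Introduce T': T → P T'
  Add: T' → ε
  Add: T' → T

No remaining common prefixes — done.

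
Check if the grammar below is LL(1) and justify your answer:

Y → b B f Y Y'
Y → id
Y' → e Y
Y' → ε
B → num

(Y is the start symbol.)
No. Predict set conflict for Y': { 'e' }

Relevant sets:
  FOLLOW(Y') = { $, 'e' }

For Y:
  PREDICT(Y → b B f Y Y') = { 'b' }
  PREDICT(Y → id) = { 'id' }
For Y':
  PREDICT(Y' → e Y) = { 'e' }
  PREDICT(Y' → ε) = { $, 'e' }
B has a single production, so nothing to check there.

Conflict found: Predict set conflict for Y': { 'e' }
The grammar is NOT LL(1).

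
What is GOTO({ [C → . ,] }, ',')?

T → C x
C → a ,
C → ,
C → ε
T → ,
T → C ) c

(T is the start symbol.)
{ [C → , .] }

GOTO(I, ',') = CLOSURE({ [A → αX.β] : [A → α.Xβ] ∈ I, X = ',' })

Items with dot before ',', with the dot advanced:
  [C → . ,] → [C → , .]
Closure adds nothing (no advanced item has the dot before a non-terminal).

GOTO = { [C → , .] }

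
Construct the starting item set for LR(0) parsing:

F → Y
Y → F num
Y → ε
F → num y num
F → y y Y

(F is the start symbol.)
First, augment the grammar with F' → F
I₀ = CLOSURE({ [F' → . F] }):
  [F' → . F] has the dot before F: add [F → . Y], [F → . num y num], [F → . y y Y]
  [F → . Y] has the dot before Y: add [Y → . F num], [Y → .]
No further items can be added.

I₀ = { [F → . Y], [F → . num y num], [F → . y y Y], [F' → . F], [Y → . F num], [Y → .] }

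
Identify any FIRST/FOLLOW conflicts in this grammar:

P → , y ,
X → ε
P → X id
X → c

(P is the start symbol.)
No FIRST/FOLLOW conflicts.

Nullable non-terminals: X.

X: nullable alternative(s) X → ε; FOLLOW(X) = { 'id' }
  X → ε: FIRST \ {ε} = { } — this is the only nullable alternative, skip
  X → c: FIRST \ {ε} = { 'c' } — disjoint from FOLLOW(X)

P has no nullable alternative, so no FIRST/FOLLOW check is needed there.

No FIRST/FOLLOW conflicts found.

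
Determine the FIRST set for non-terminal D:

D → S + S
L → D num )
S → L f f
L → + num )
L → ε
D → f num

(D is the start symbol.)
{ '+', 'f' }

To compute FIRST(D), examine every production with D on the left-hand side, reading each right-hand side left to right until a non-nullable symbol is reached.

FIRST sets of the other non-terminals involved (by the same procedure, iterated to a fixed point):
  FIRST(S) = { '+', 'f' }

From D → S + S:
  - S is a non-terminal: add FIRST(S) \ {ε} = { '+', 'f' }
    S is not nullable, so stop
From D → f num:
  - f is a terminal: add 'f' and stop

Collecting: FIRST(D) = { '+', 'f' }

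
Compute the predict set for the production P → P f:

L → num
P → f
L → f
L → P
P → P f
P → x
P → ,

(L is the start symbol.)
PREDICT(P → P f) = (FIRST(RHS) \ {ε}) ∪ (FOLLOW(P) if ε ∈ FIRST(RHS), i.e. RHS ⇒* ε)
FIRST(P) = { ',', 'f', 'x' }
FIRST(P f) = { ',', 'f', 'x' }
ε ∉ FIRST(P f), so FOLLOW(P) is not added.
PREDICT(P → P f) = { ',', 'f', 'x' }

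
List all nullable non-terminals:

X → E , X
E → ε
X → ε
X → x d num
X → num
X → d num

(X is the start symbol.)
A non-terminal is nullable if it can derive ε (the empty string): either it has an ε-production, or it has a production whose right-hand side consists entirely of nullable non-terminals.

ε-productions: E → ε, X → ε
So E, X are immediately nullable.
Every non-terminal is now nullable.
Nullable = { 'E', 'X' }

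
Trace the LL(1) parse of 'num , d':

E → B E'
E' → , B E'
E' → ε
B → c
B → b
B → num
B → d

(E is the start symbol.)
LL(1) parsing maintains a stack (initially the start symbol over $) and the input. At each step: if the stack top is a terminal, match it against the current input token; if it is a non-terminal N, replace it with the RHS of M[N, lookahead] (the unique production whose predict set contains the lookahead).

Stack is shown with the top on the left.

Stack     Input      Action
---------------------------
E $       num , d $  output E → B E'
B E' $    num , d $  output B → num
num E' $  num , d $  match 'num'
E' $      , d $      output E' → , B E'
, B E' $  , d $      match ','
B E' $    d $        output B → d
d E' $    d $        match 'd'
E' $      $          output E' → ε
$         $          accept

The string is accepted.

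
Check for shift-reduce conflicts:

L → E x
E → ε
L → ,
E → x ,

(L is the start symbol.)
A shift-reduce conflict occurs when an LR(0) state has both:
  - a complete (reduce) item [A → α .] (dot at the end), and
  - a shift item [B → β . c γ] (dot before a terminal).

Augment with L' → L and build the canonical LR(0) collection (I0 = CLOSURE({[L' → . L]}), then GOTO on every symbol after a dot until no new states appear). It has 7 states:
  I0: { [E → . x ,], [E → .], [L → . ,], [L → . E x], [L' → . L] }  — shift, reduce
  I1: { [L → , .] }  — reduce
  I2: { [L → E . x] }  — shift
  I3: { [L' → L .] }  — accept
  I4: { [E → x . ,] }  — shift
  I5: { [E → x , .] }  — reduce
  I6: { [L → E x .] }  — reduce

I0 contains reduce item [E → .] and shift items [E → . x ,], [L → . ,] — shift-reduce conflict.

Answer: Yes — I0: [E → .] vs [E → . x ,]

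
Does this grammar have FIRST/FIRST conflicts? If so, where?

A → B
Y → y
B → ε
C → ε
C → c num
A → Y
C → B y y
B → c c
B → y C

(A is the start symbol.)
A FIRST/FIRST conflict occurs when two productions N → α and N → β for the same non-terminal have FIRST(α) ∩ FIRST(β) ≠ ∅ (with ε ∈ FIRST of a nullable right-hand side, so two nullable alternatives also conflict).

FIRST sets of the non-terminals at (or reachable through a nullable prefix from) the front of some alternative:
  FIRST(B) = { 'c', 'y', ε }
  FIRST(Y) = { 'y' }

Productions for A:
  A → B: FIRST = { 'c', 'y', ε }
  A → Y: FIRST = { 'y' }
Productions for B:
  B → ε: FIRST = { ε }
  B → c c: FIRST = { 'c' }
  B → y C: FIRST = { 'y' }
Productions for C:
  C → ε: FIRST = { ε }
  C → c num: FIRST = { 'c' }
  C → B y y: FIRST = { 'c', 'y' }
Y has only one production, so no FIRST/FIRST conflict is possible there.

Conflict for A: A → B and A → Y
  Overlap: { 'y' }
Conflict for C: C → c num and C → B y y
  Overlap: { 'c' }

Answer: Yes. A → B / A → Y on { 'y' }; C → c num / C → B y y on { 'c' }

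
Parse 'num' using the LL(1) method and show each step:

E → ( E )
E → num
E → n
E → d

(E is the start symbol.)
LL(1) parsing maintains a stack (initially the start symbol over $) and the input. At each step: if the stack top is a terminal, match it against the current input token; if it is a non-terminal N, replace it with the RHS of M[N, lookahead] (the unique production whose predict set contains the lookahead).

Stack is shown with the top on the left.

Stack  Input  Action
--------------------
E $    num $  output E → num
num $  num $  match 'num'
$      $      accept

The string is accepted.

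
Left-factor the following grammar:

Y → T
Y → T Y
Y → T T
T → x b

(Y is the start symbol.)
Y → T Y'
Y' → ε
Y' → Y
Y' → T
T → x b

Left-factoring transforms A → αβ₁ | αβ₂ into A → αA' and A' → β₁ | β₂
(α is the longest common prefix among the alternatives). Repeat until
no nonterminal has two alternatives with a common prefix.

Round 1: Y has alternatives sharing prefix 'T'. Introduce Y': Y → T Y'
  Add: Y' → ε
  Add: Y' → Y
  Add: Y' → T

No remaining common prefixes — done.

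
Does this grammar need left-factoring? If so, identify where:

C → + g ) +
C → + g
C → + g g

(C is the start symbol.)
Left-factoring is needed when two productions for the same non-terminal
share a common prefix on the right-hand side.

Productions for C:
  C → + g ) +
  C → + g
  C → + g g

Found common prefix '+ g' in productions for C

Answer: Yes, C has productions with common prefix '+ g'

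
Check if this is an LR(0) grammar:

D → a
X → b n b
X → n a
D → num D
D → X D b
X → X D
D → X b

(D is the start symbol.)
No. Shift-reduce conflict between [X → X D .] and [D → X D . b]

Augment with D' → D and build the canonical LR(0) collection (I0 = CLOSURE({[D' → . D]}), then GOTO on every symbol after a dot until no new states appear). It has 14 states:
  I0: { [D → . X D b], [D → . X b], [D → . a], [D → . num D], [D' → . D], [X → . X D], [X → . b n b], [X → . n a] }  — shift
  I1: { [D' → D .] }  — accept
  I2: { [D → . X D b], [D → . X b], [D → . a], [D → . num D], [D → X . D b], [D → X . b], [X → . X D], [X → . b n b], [X → . n a], [X → X . D] }  — shift
  I3: { [D → a .] }  — reduce
  I4: { [X → b . n b] }  — shift
  I5: { [X → n . a] }  — shift
  I6: { [D → . X D b], [D → . X b], [D → . a], [D → . num D], [D → num . D], [X → . X D], [X → . b n b], [X → . n a] }  — shift
  I7: { [D → num D .] }  — reduce
  I8: { [X → n a .] }  — reduce
  I9: { [X → b n . b] }  — shift
  I10: { [X → b n b .] }  — reduce
  I11: { [D → X D . b], [X → X D .] }  — shift, reduce
  I12: { [D → X b .], [X → b . n b] }  — shift, reduce
  I13: { [D → X D b .] }  — reduce

Conflict in state I11:
  Shift-reduce conflict between [X → X D .] and [D → X D . b]
So the grammar is NOT LR(0).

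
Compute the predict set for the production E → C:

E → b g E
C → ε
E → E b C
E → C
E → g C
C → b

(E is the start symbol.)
PREDICT(E → C) = (FIRST(RHS) \ {ε}) ∪ (FOLLOW(E) if ε ∈ FIRST(RHS), i.e. RHS ⇒* ε)
FIRST(C) = { 'b', ε }
FIRST(C) = { 'b', ε }
ε ∈ FIRST(C) (the right-hand side is nullable), so add FOLLOW(E) = { $, 'b' }
PREDICT(E → C) = { $, 'b' }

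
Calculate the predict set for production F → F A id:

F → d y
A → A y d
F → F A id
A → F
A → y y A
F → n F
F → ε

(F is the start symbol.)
PREDICT(F → F A id) = (FIRST(RHS) \ {ε}) ∪ (FOLLOW(F) if ε ∈ FIRST(RHS), i.e. RHS ⇒* ε)
FIRST(F) = { 'd', 'id', 'n', 'y', ε }
FIRST(A) = { 'd', 'id', 'n', 'y', ε }
FIRST(F A id) = { 'd', 'id', 'n', 'y' }
ε ∉ FIRST(F A id), so FOLLOW(F) is not added.
PREDICT(F → F A id) = { 'd', 'id', 'n', 'y' }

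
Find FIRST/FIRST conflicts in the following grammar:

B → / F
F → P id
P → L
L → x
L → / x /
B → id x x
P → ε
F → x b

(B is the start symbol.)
Yes. F → P id / F → x b on { 'x' }

A FIRST/FIRST conflict occurs when two productions N → α and N → β for the same non-terminal have FIRST(α) ∩ FIRST(β) ≠ ∅ (with ε ∈ FIRST of a nullable right-hand side, so two nullable alternatives also conflict).

FIRST sets of the non-terminals at (or reachable through a nullable prefix from) the front of some alternative:
  FIRST(P) = { '/', 'x', ε }
  FIRST(L) = { '/', 'x' }

Productions for B:
  B → / F: FIRST = { '/' }
  B → id x x: FIRST = { 'id' }
Productions for F:
  F → P id: FIRST = { '/', 'id', 'x' }
  F → x b: FIRST = { 'x' }
Productions for P:
  P → L: FIRST = { '/', 'x' }
  P → ε: FIRST = { ε }
Productions for L:
  L → x: FIRST = { 'x' }
  L → / x /: FIRST = { '/' }

Conflict for F: F → P id and F → x b
  Overlap: { 'x' }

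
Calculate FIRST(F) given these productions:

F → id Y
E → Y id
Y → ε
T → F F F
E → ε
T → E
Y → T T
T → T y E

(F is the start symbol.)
{ 'id' }

To compute FIRST(F), examine every production with F on the left-hand side, reading each right-hand side left to right until a non-nullable symbol is reached.

From F → id Y:
  - id is a terminal: add 'id' and stop

Collecting: FIRST(F) = { 'id' }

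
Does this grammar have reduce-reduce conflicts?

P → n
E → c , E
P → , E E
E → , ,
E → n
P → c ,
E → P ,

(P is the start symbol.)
Yes — I10: [E → n .] vs [P → n .]

Augment with P' → P and build the canonical LR(0) collection (I0 = CLOSURE({[P' → . P]}), then GOTO on every symbol after a dot until no new states appear). It has 16 states:
  I0: { [P → . , E E], [P → . c ,], [P → . n], [P' → . P] }  — shift
  I1: { [E → . , ,], [E → . P ,], [E → . c , E], [E → . n], [P → , . E E], [P → . , E E], [P → . c ,], [P → . n] }  — shift
  I2: { [P' → P .] }  — accept
  I3: { [P → c . ,] }  — shift
  I4: { [P → n .] }  — reduce
  I5: { [P → c , .] }  — reduce
  I6: { [E → , . ,], [E → . , ,], [E → . P ,], [E → . c , E], [E → . n], [P → , . E E], [P → . , E E], [P → . c ,], [P → . n] }  — shift
  I7: { [E → . , ,], [E → . P ,], [E → . c , E], [E → . n], [P → , E . E], [P → . , E E], [P → . c ,], [P → . n] }  — shift
  I8: { [E → P . ,] }  — shift
  I9: { [E → c . , E], [P → c . ,] }  — shift
  I10: { [E → n .], [P → n .] }  — 2 reduces
  I11: { [E → . , ,], [E → . P ,], [E → . c , E], [E → . n], [E → c , . E], [P → . , E E], [P → . c ,], [P → . n], [P → c , .] }  — shift, reduce
  I12: { [E → c , E .] }  — reduce
  I13: { [E → P , .] }  — reduce
  I14: { [P → , E E .] }  — reduce
  I15: { [E → , , .], [E → , . ,], [E → . , ,], [E → . P ,], [E → . c , E], [E → . n], [P → , . E E], [P → . , E E], [P → . c ,], [P → . n] }  — shift, reduce

I10 contains complete items [E → n .], [P → n .] — reduce-reduce conflict.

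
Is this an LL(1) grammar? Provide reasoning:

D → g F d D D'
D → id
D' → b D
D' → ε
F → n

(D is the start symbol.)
A grammar is LL(1) if for each non-terminal N with multiple productions, the predict sets of those productions are pairwise disjoint, where PREDICT(N → α) = (FIRST(α) \ {ε}) ∪ (FOLLOW(N) if α ⇒* ε).

Relevant sets:
  FOLLOW(D') = { $, 'b' }

For D:
  PREDICT(D → g F d D D') = { 'g' }
  PREDICT(D → id) = { 'id' }
For D':
  PREDICT(D' → b D) = { 'b' }
  PREDICT(D' → ε) = { $, 'b' }
F has a single production, so nothing to check there.

Conflict found: Predict set conflict for D': { 'b' }
The grammar is NOT LL(1).

Answer: No. Predict set conflict for D': { 'b' }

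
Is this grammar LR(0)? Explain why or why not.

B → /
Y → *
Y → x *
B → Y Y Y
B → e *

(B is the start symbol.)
Yes, the grammar is LR(0)

A grammar is LR(0) if no state in the canonical LR(0) collection has:
  - both a shift item (dot before a terminal) and a complete item (shift-reduce conflict), or
  - two or more complete items (reduce-reduce conflict; the accept item [B' → B .] counts as a complete item here).

Augment with B' → B and build the canonical LR(0) collection (I0 = CLOSURE({[B' → . B]}), then GOTO on every symbol after a dot until no new states appear). It has 11 states:
  I0: { [B → . /], [B → . Y Y Y], [B → . e *], [B' → . B], [Y → . *], [Y → . x *] }  — shift
  I1: { [Y → * .] }  — reduce
  I2: { [B → / .] }  — reduce
  I3: { [B' → B .] }  — accept
  I4: { [B → Y . Y Y], [Y → . *], [Y → . x *] }  — shift
  I5: { [B → e . *] }  — shift
  I6: { [Y → x . *] }  — shift
  I7: { [Y → x * .] }  — reduce
  I8: { [B → e * .] }  — reduce
  I9: { [B → Y Y . Y], [Y → . *], [Y → . x *] }  — shift
  I10: { [B → Y Y Y .] }  — reduce

Every state is either a pure shift/goto state or contains exactly one complete item and nothing to shift — no conflicts. The grammar is LR(0).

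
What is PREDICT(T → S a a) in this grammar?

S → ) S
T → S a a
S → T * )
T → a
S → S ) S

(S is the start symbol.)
PREDICT(T → S a a) = (FIRST(RHS) \ {ε}) ∪ (FOLLOW(T) if ε ∈ FIRST(RHS), i.e. RHS ⇒* ε)
FIRST(S) = { ')', 'a' }
FIRST(S a a) = { ')', 'a' }
ε ∉ FIRST(S a a), so FOLLOW(T) is not added.
PREDICT(T → S a a) = { ')', 'a' }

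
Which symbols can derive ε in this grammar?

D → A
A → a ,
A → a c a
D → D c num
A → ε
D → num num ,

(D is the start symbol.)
{ 'A', 'D' }

ε-productions: A → ε
So A is immediately nullable.
D → A: every symbol on the right is nullable, so D is nullable too.
Every non-terminal is now nullable.
Nullable = { 'A', 'D' }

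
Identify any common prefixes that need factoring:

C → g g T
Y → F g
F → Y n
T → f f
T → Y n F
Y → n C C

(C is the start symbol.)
Left-factoring is needed when two productions for the same non-terminal
share a common prefix on the right-hand side.

Productions for Y:
  Y → F g
  Y → n C C
Productions for T:
  T → f f
  T → Y n F

No common prefixes found.

Answer: No, left-factoring is not needed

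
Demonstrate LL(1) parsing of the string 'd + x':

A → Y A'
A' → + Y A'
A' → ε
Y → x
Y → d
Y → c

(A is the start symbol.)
LL(1) parsing maintains a stack (initially the start symbol over $) and the input. At each step: if the stack top is a terminal, match it against the current input token; if it is a non-terminal N, replace it with the RHS of M[N, lookahead] (the unique production whose predict set contains the lookahead).

Stack is shown with the top on the left.

Stack     Input    Action
-------------------------
A $       d + x $  output A → Y A'
Y A' $    d + x $  output Y → d
d A' $    d + x $  match 'd'
A' $      + x $    output A' → + Y A'
+ Y A' $  + x $    match '+'
Y A' $    x $      output Y → x
x A' $    x $      match 'x'
A' $      $        output A' → ε
$         $        accept

The string is accepted.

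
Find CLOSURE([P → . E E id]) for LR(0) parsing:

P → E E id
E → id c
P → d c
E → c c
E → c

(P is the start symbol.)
{ [E → . c c], [E → . c], [E → . id c], [P → . E E id] }

To compute CLOSURE, for each item [A → α.Bβ] where B is a non-terminal, add [B → .γ] for all productions B → γ; repeat for the newly added items until nothing changes.

Start with: [P → . E E id]
  [P → . E E id] has the dot before E: add [E → . id c], [E → . c c], [E → . c]
No further items can be added.

CLOSURE = { [E → . c c], [E → . c], [E → . id c], [P → . E E id] }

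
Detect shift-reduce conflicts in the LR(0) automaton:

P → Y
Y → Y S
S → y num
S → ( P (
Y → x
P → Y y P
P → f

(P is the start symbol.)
Yes — I2: [P → Y .] vs [P → Y . y P]

A shift-reduce conflict occurs when an LR(0) state has both:
  - a complete (reduce) item [A → α .] (dot at the end), and
  - a shift item [B → β . c γ] (dot before a terminal).

Augment with P' → P and build the canonical LR(0) collection (I0 = CLOSURE({[P' → . P]}), then GOTO on every symbol after a dot until no new states appear). It has 12 states:
  I0: { [P → . Y y P], [P → . Y], [P → . f], [P' → . P], [Y → . Y S], [Y → . x] }  — shift
  I1: { [P' → P .] }  — accept
  I2: { [P → Y . y P], [P → Y .], [S → . ( P (], [S → . y num], [Y → Y . S] }  — shift, reduce
  I3: { [P → f .] }  — reduce
  I4: { [Y → x .] }  — reduce
  I5: { [P → . Y y P], [P → . Y], [P → . f], [S → ( . P (], [Y → . Y S], [Y → . x] }  — shift
  I6: { [Y → Y S .] }  — reduce
  I7: { [P → . Y y P], [P → . Y], [P → . f], [P → Y y . P], [S → y . num], [Y → . Y S], [Y → . x] }  — shift
  I8: { [P → Y y P .] }  — reduce
  I9: { [S → y num .] }  — reduce
  I10: { [S → ( P . (] }  — shift
  I11: { [S → ( P ( .] }  — reduce

I2 contains reduce item [P → Y .] and shift items [P → Y . y P], [S → . ( P (], [S → . y num] — shift-reduce conflict.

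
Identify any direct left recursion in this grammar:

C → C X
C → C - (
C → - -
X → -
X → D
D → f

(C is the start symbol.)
Direct left recursion occurs when N → N α for some non-terminal N (the right-hand side begins with the left-hand side itself).

C → C X: LEFT RECURSIVE (starts with C)
C → C - (: LEFT RECURSIVE (starts with C)
C → - -: starts with '-'
X → -: starts with '-'
X → D: starts with D
D → f: starts with f

The grammar has direct left recursion on: C.

Answer: Yes, C is left-recursive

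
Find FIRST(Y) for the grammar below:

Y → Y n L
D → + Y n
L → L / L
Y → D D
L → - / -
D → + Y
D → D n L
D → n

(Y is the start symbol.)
To compute FIRST(Y), examine every production with Y on the left-hand side, reading each right-hand side left to right until a non-nullable symbol is reached.

FIRST sets of the other non-terminals involved (by the same procedure, iterated to a fixed point):
  FIRST(D) = { '+', 'n' }

From Y → Y n L:
  - Y is the symbol being defined: contributes nothing new
    Y is not nullable, so stop
From Y → D D:
  - D is a non-terminal: add FIRST(D) \ {ε} = { '+', 'n' }
    D is not nullable, so stop

Collecting: FIRST(Y) = { '+', 'n' }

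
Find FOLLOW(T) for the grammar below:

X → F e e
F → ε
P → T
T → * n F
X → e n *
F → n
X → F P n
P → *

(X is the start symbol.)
To compute FOLLOW(T), find every occurrence of T on a right-hand side N → α T β: add FIRST(β) \ {ε}, and if β is empty or nullable also add FOLLOW(N). Iterate to a fixed point.

In P → T: T is at the end, add FOLLOW(P)

The FOLLOW sets referred to above (computed the same way, to a fixed point):
  FOLLOW(P) = { 'n' }

Taking the union: FOLLOW(T) = { 'n' }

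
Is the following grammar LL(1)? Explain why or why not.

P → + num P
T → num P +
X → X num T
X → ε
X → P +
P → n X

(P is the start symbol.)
A grammar is LL(1) if for each non-terminal N with multiple productions, the predict sets of those productions are pairwise disjoint, where PREDICT(N → α) = (FIRST(α) \ {ε}) ∪ (FOLLOW(N) if α ⇒* ε).

Relevant sets:
  FIRST(X) = { '+', 'n', 'num', ε }
  FIRST(P) = { '+', 'n' }
  FOLLOW(X) = { $, '+', 'num' }

For P:
  PREDICT(P → '+' num P) = { '+' }
  PREDICT(P → n X) = { 'n' }
For X:
  PREDICT(X → X num T) = { '+', 'n', 'num' }
  PREDICT(X → ε) = { $, '+', 'num' }
  PREDICT(X → P '+') = { '+', 'n' }
T has a single production, so nothing to check there.

Conflict found: Predict set conflict for X: { '+', 'num' }
The grammar is NOT LL(1).

Answer: No. Predict set conflict for X: { '+', 'num' }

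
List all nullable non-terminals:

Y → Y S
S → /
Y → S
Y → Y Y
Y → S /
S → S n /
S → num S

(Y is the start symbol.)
A non-terminal is nullable if it can derive ε (the empty string): either it has an ε-production, or it has a production whose right-hand side consists entirely of nullable non-terminals.

There are no ε-productions, so no non-terminal can derive ε.
No non-terminals are nullable.

Answer: None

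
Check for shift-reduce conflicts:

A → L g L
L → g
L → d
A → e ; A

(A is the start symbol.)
No shift-reduce conflicts

Augment with A' → A and build the canonical LR(0) collection (I0 = CLOSURE({[A' → . A]}), then GOTO on every symbol after a dot until no new states appear). It has 10 states:
  I0: { [A → . L g L], [A → . e ; A], [A' → . A], [L → . d], [L → . g] }  — shift
  I1: { [A' → A .] }  — accept
  I2: { [A → L . g L] }  — shift
  I3: { [L → d .] }  — reduce
  I4: { [A → e . ; A] }  — shift
  I5: { [L → g .] }  — reduce
  I6: { [A → . L g L], [A → . e ; A], [A → e ; . A], [L → . d], [L → . g] }  — shift
  I7: { [A → e ; A .] }  — reduce
  I8: { [A → L g . L], [L → . d], [L → . g] }  — shift
  I9: { [A → L g L .] }  — reduce

No state contains both a complete item and a shift item.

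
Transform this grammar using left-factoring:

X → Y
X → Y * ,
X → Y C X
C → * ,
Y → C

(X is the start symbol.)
Left-factoring transforms A → αβ₁ | αβ₂ into A → αA' and A' → β₁ | β₂
(α is the longest common prefix among the alternatives). Repeat until
no nonterminal has two alternatives with a common prefix.

Round 1: X has alternatives sharing prefix 'Y'. Introduce X': X → Y X'
  Add: X' → ε
  Add: X' → * ,
  Add: X' → C X

No remaining common prefixes — done.

Resulting grammar:
X → Y X'
X' → ε
X' → * ,
X' → C X
C → * ,
Y → C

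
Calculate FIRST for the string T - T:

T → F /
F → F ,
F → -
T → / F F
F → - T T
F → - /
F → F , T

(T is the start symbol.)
FIRST sets of the non-terminals involved (from the grammar, by fixed-point iteration):
  FIRST(T) = { '-', '/' }

To compute FIRST(T - T), process the symbols left to right:
Symbol T is a non-terminal. Add FIRST(T) \ {ε} = { '-', '/' }
T is not nullable (ε ∉ FIRST(T)), so stop here.
FIRST(T - T) = { '-', '/' }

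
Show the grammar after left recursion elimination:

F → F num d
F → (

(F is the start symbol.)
F is directly left-recursive. The standard transformation for
  A → A α₁ | ... | A α_m | β₁ | ... | β_n
is
  A  → β₁ A' | ... | β_n A'
  A' → α₁ A' | ... | α_m A' | ε

F → ( becomes F → ( F'
F → F num d becomes F' → num d F'
Add F' → ε

Resulting grammar:
F → ( F'
F' → num d F'
F' → ε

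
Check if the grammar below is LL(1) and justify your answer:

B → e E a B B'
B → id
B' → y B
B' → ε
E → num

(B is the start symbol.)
No. Predict set conflict for B': { 'y' }

Relevant sets:
  FOLLOW(B') = { $, 'y' }

For B:
  PREDICT(B → e E a B B') = { 'e' }
  PREDICT(B → id) = { 'id' }
For B':
  PREDICT(B' → y B) = { 'y' }
  PREDICT(B' → ε) = { $, 'y' }
E has a single production, so nothing to check there.

Conflict found: Predict set conflict for B': { 'y' }
The grammar is NOT LL(1).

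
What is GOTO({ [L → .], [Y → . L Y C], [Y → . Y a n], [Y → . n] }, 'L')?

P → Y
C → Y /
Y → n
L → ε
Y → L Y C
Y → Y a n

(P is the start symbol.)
GOTO(I, 'L') = CLOSURE({ [A → αX.β] : [A → α.Xβ] ∈ I, X = 'L' })

Items with dot before 'L', with the dot advanced:
  [Y → . L Y C] → [Y → L . Y C]
Closure of the advanced items:
  [Y → L . Y C] has the dot before Y: add [Y → . n], [Y → . L Y C], [Y → . Y a n]
  [Y → . L Y C] has the dot before L: add [L → .]

GOTO = { [L → .], [Y → . L Y C], [Y → . Y a n], [Y → . n], [Y → L . Y C] }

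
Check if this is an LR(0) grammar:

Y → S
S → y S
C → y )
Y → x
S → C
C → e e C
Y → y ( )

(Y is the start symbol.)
Yes, the grammar is LR(0)

Augment with Y' → Y and build the canonical LR(0) collection (I0 = CLOSURE({[Y' → . Y]}), then GOTO on every symbol after a dot until no new states appear). It has 15 states:
  I0: { [C → . e e C], [C → . y )], [S → . C], [S → . y S], [Y → . S], [Y → . x], [Y → . y ( )], [Y' → . Y] }  — shift
  I1: { [S → C .] }  — reduce
  I2: { [Y → S .] }  — reduce
  I3: { [Y' → Y .] }  — accept
  I4: { [C → e . e C] }  — shift
  I5: { [Y → x .] }  — reduce
  I6: { [C → . e e C], [C → . y )], [C → y . )], [S → . C], [S → . y S], [S → y . S], [Y → y . ( )] }  — shift
  I7: { [Y → y ( . )] }  — shift
  I8: { [C → y ) .] }  — reduce
  I9: { [S → y S .] }  — reduce
  I10: { [C → . e e C], [C → . y )], [C → y . )], [S → . C], [S → . y S], [S → y . S] }  — shift
  I11: { [Y → y ( ) .] }  — reduce
  I12: { [C → . e e C], [C → . y )], [C → e e . C] }  — shift
  I13: { [C → e e C .] }  — reduce
  I14: { [C → y . )] }  — shift

Every state is either a pure shift/goto state or contains exactly one complete item and nothing to shift — no conflicts. The grammar is LR(0).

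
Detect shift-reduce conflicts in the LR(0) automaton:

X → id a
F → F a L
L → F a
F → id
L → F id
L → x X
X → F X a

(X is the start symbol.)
Augment with X' → X and build the canonical LR(0) collection (I0 = CLOSURE({[X' → . X]}), then GOTO on every symbol after a dot until no new states appear). It has 15 states:
  I0: { [F → . F a L], [F → . id], [X → . F X a], [X → . id a], [X' → . X] }  — shift
  I1: { [F → . F a L], [F → . id], [F → F . a L], [X → . F X a], [X → . id a], [X → F . X a] }  — shift
  I2: { [X' → X .] }  — accept
  I3: { [F → id .], [X → id . a] }  — shift, reduce
  I4: { [X → id a .] }  — reduce
  I5: { [X → F X . a] }  — shift
  I6: { [F → . F a L], [F → . id], [F → F a . L], [L → . F a], [L → . F id], [L → . x X] }  — shift
  I7: { [F → F . a L], [L → F . a], [L → F . id] }  — shift
  I8: { [F → F a L .] }  — reduce
  I9: { [F → id .] }  — reduce
  I10: { [F → . F a L], [F → . id], [L → x . X], [X → . F X a], [X → . id a] }  — shift
  I11: { [L → x X .] }  — reduce
  I12: { [F → . F a L], [F → . id], [F → F a . L], [L → . F a], [L → . F id], [L → . x X], [L → F a .] }  — shift, reduce
  I13: { [L → F id .] }  — reduce
  I14: { [X → F X a .] }  — reduce

I3 contains reduce item [F → id .] and shift item [X → id . a] — shift-reduce conflict.
I12 contains reduce item [L → F a .] and shift items [F → . id], [L → . x X] — shift-reduce conflict.

Answer: Yes — I3: [F → id .] vs [X → id . a]; I12: [L → F a .] vs [F → . id]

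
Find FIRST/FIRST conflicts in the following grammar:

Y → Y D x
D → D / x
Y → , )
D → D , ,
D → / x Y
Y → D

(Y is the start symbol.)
A FIRST/FIRST conflict occurs when two productions N → α and N → β for the same non-terminal have FIRST(α) ∩ FIRST(β) ≠ ∅ (with ε ∈ FIRST of a nullable right-hand side, so two nullable alternatives also conflict).

FIRST sets of the non-terminals at (or reachable through a nullable prefix from) the front of some alternative:
  FIRST(Y) = { ',', '/' }
  FIRST(D) = { '/' }

Productions for Y:
  Y → Y D x: FIRST = { ',', '/' }
  Y → , ): FIRST = { ',' }
  Y → D: FIRST = { '/' }
Productions for D:
  D → D / x: FIRST = { '/' }
  D → D , ,: FIRST = { '/' }
  D → / x Y: FIRST = { '/' }

Conflict for Y: Y → Y D x and Y → , )
  Overlap: { ',' }
Conflict for Y: Y → Y D x and Y → D
  Overlap: { '/' }
Conflict for D: D → D / x and D → D , ,
  Overlap: { '/' }
Conflict for D: D → D / x and D → / x Y
  Overlap: { '/' }
Conflict for D: D → D , , and D → / x Y
  Overlap: { '/' }

Answer: Yes. Y → Y D x / Y → ',' ')' on { ',' }; Y → Y D x / Y → D on { '/' }; D → D '/' x / D → D ',' ',' on { '/' }; D → D '/' x / D → '/' x Y on { '/' }; D → D ',' ',' / D → '/' x Y on { '/' }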